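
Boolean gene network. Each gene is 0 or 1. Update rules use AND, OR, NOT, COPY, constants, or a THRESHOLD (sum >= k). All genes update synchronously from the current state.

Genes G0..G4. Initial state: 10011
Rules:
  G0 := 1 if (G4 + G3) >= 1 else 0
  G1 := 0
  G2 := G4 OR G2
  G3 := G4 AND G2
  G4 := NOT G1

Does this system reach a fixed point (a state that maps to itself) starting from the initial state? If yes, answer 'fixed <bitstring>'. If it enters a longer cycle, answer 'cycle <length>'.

Answer: fixed 10111

Derivation:
Step 0: 10011
Step 1: G0=(1+1>=1)=1 G1=0(const) G2=G4|G2=1|0=1 G3=G4&G2=1&0=0 G4=NOT G1=NOT 0=1 -> 10101
Step 2: G0=(1+0>=1)=1 G1=0(const) G2=G4|G2=1|1=1 G3=G4&G2=1&1=1 G4=NOT G1=NOT 0=1 -> 10111
Step 3: G0=(1+1>=1)=1 G1=0(const) G2=G4|G2=1|1=1 G3=G4&G2=1&1=1 G4=NOT G1=NOT 0=1 -> 10111
Fixed point reached at step 2: 10111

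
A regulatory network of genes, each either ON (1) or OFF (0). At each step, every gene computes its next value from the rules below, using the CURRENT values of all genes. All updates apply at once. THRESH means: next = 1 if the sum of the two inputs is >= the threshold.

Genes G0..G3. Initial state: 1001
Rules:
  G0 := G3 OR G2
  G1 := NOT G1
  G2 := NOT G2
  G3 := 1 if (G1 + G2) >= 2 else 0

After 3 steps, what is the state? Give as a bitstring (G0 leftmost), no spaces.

Step 1: G0=G3|G2=1|0=1 G1=NOT G1=NOT 0=1 G2=NOT G2=NOT 0=1 G3=(0+0>=2)=0 -> 1110
Step 2: G0=G3|G2=0|1=1 G1=NOT G1=NOT 1=0 G2=NOT G2=NOT 1=0 G3=(1+1>=2)=1 -> 1001
Step 3: G0=G3|G2=1|0=1 G1=NOT G1=NOT 0=1 G2=NOT G2=NOT 0=1 G3=(0+0>=2)=0 -> 1110

1110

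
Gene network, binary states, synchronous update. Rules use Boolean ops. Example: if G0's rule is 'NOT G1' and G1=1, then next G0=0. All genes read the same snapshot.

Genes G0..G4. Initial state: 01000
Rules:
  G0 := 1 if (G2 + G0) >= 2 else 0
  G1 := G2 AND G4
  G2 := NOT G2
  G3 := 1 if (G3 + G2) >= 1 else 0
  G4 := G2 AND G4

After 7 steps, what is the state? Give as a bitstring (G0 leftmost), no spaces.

Step 1: G0=(0+0>=2)=0 G1=G2&G4=0&0=0 G2=NOT G2=NOT 0=1 G3=(0+0>=1)=0 G4=G2&G4=0&0=0 -> 00100
Step 2: G0=(1+0>=2)=0 G1=G2&G4=1&0=0 G2=NOT G2=NOT 1=0 G3=(0+1>=1)=1 G4=G2&G4=1&0=0 -> 00010
Step 3: G0=(0+0>=2)=0 G1=G2&G4=0&0=0 G2=NOT G2=NOT 0=1 G3=(1+0>=1)=1 G4=G2&G4=0&0=0 -> 00110
Step 4: G0=(1+0>=2)=0 G1=G2&G4=1&0=0 G2=NOT G2=NOT 1=0 G3=(1+1>=1)=1 G4=G2&G4=1&0=0 -> 00010
Step 5: G0=(0+0>=2)=0 G1=G2&G4=0&0=0 G2=NOT G2=NOT 0=1 G3=(1+0>=1)=1 G4=G2&G4=0&0=0 -> 00110
Step 6: G0=(1+0>=2)=0 G1=G2&G4=1&0=0 G2=NOT G2=NOT 1=0 G3=(1+1>=1)=1 G4=G2&G4=1&0=0 -> 00010
Step 7: G0=(0+0>=2)=0 G1=G2&G4=0&0=0 G2=NOT G2=NOT 0=1 G3=(1+0>=1)=1 G4=G2&G4=0&0=0 -> 00110

00110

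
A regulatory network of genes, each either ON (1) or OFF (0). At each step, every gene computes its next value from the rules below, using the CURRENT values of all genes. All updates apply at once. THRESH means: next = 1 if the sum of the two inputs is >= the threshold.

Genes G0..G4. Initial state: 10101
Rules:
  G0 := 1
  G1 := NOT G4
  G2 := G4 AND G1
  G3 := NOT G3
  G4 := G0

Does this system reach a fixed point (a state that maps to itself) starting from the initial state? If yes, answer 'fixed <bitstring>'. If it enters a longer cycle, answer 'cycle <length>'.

Answer: cycle 2

Derivation:
Step 0: 10101
Step 1: G0=1(const) G1=NOT G4=NOT 1=0 G2=G4&G1=1&0=0 G3=NOT G3=NOT 0=1 G4=G0=1 -> 10011
Step 2: G0=1(const) G1=NOT G4=NOT 1=0 G2=G4&G1=1&0=0 G3=NOT G3=NOT 1=0 G4=G0=1 -> 10001
Step 3: G0=1(const) G1=NOT G4=NOT 1=0 G2=G4&G1=1&0=0 G3=NOT G3=NOT 0=1 G4=G0=1 -> 10011
Cycle of length 2 starting at step 1 -> no fixed point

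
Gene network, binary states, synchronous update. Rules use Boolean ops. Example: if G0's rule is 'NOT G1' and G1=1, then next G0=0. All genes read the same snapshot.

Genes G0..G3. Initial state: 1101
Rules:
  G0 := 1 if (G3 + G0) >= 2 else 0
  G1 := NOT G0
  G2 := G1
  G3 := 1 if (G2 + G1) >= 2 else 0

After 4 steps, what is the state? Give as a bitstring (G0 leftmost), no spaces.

Step 1: G0=(1+1>=2)=1 G1=NOT G0=NOT 1=0 G2=G1=1 G3=(0+1>=2)=0 -> 1010
Step 2: G0=(0+1>=2)=0 G1=NOT G0=NOT 1=0 G2=G1=0 G3=(1+0>=2)=0 -> 0000
Step 3: G0=(0+0>=2)=0 G1=NOT G0=NOT 0=1 G2=G1=0 G3=(0+0>=2)=0 -> 0100
Step 4: G0=(0+0>=2)=0 G1=NOT G0=NOT 0=1 G2=G1=1 G3=(0+1>=2)=0 -> 0110

0110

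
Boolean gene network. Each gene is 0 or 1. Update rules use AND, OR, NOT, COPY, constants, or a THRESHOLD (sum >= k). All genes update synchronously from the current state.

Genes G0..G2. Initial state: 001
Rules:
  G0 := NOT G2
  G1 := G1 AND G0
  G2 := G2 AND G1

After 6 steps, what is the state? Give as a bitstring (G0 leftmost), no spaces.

Step 1: G0=NOT G2=NOT 1=0 G1=G1&G0=0&0=0 G2=G2&G1=1&0=0 -> 000
Step 2: G0=NOT G2=NOT 0=1 G1=G1&G0=0&0=0 G2=G2&G1=0&0=0 -> 100
Step 3: G0=NOT G2=NOT 0=1 G1=G1&G0=0&1=0 G2=G2&G1=0&0=0 -> 100
Step 4: G0=NOT G2=NOT 0=1 G1=G1&G0=0&1=0 G2=G2&G1=0&0=0 -> 100
Step 5: G0=NOT G2=NOT 0=1 G1=G1&G0=0&1=0 G2=G2&G1=0&0=0 -> 100
Step 6: G0=NOT G2=NOT 0=1 G1=G1&G0=0&1=0 G2=G2&G1=0&0=0 -> 100

100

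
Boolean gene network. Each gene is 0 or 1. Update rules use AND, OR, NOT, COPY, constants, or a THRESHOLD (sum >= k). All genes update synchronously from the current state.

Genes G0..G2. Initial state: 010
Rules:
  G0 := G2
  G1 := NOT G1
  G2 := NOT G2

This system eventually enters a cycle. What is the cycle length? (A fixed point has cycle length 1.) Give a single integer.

Answer: 2

Derivation:
Step 0: 010
Step 1: G0=G2=0 G1=NOT G1=NOT 1=0 G2=NOT G2=NOT 0=1 -> 001
Step 2: G0=G2=1 G1=NOT G1=NOT 0=1 G2=NOT G2=NOT 1=0 -> 110
Step 3: G0=G2=0 G1=NOT G1=NOT 1=0 G2=NOT G2=NOT 0=1 -> 001
State from step 3 equals state from step 1 -> cycle length 2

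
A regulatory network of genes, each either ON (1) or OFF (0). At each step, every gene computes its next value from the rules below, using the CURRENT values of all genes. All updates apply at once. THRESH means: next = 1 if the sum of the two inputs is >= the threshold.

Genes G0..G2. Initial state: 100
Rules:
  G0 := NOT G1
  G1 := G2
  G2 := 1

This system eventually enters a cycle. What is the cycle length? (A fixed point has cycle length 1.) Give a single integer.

Step 0: 100
Step 1: G0=NOT G1=NOT 0=1 G1=G2=0 G2=1(const) -> 101
Step 2: G0=NOT G1=NOT 0=1 G1=G2=1 G2=1(const) -> 111
Step 3: G0=NOT G1=NOT 1=0 G1=G2=1 G2=1(const) -> 011
Step 4: G0=NOT G1=NOT 1=0 G1=G2=1 G2=1(const) -> 011
State from step 4 equals state from step 3 -> cycle length 1

Answer: 1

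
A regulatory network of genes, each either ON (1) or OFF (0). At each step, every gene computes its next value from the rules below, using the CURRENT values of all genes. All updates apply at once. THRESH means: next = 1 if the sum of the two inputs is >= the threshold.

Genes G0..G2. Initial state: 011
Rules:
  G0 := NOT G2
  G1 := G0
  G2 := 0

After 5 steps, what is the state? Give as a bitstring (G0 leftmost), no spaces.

Step 1: G0=NOT G2=NOT 1=0 G1=G0=0 G2=0(const) -> 000
Step 2: G0=NOT G2=NOT 0=1 G1=G0=0 G2=0(const) -> 100
Step 3: G0=NOT G2=NOT 0=1 G1=G0=1 G2=0(const) -> 110
Step 4: G0=NOT G2=NOT 0=1 G1=G0=1 G2=0(const) -> 110
Step 5: G0=NOT G2=NOT 0=1 G1=G0=1 G2=0(const) -> 110

110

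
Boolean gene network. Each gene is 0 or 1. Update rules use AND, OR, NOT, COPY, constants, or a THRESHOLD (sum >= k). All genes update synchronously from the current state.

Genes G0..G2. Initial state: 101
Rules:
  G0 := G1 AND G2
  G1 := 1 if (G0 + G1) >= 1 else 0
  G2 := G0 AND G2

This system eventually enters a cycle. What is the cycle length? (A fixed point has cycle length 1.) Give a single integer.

Answer: 1

Derivation:
Step 0: 101
Step 1: G0=G1&G2=0&1=0 G1=(1+0>=1)=1 G2=G0&G2=1&1=1 -> 011
Step 2: G0=G1&G2=1&1=1 G1=(0+1>=1)=1 G2=G0&G2=0&1=0 -> 110
Step 3: G0=G1&G2=1&0=0 G1=(1+1>=1)=1 G2=G0&G2=1&0=0 -> 010
Step 4: G0=G1&G2=1&0=0 G1=(0+1>=1)=1 G2=G0&G2=0&0=0 -> 010
State from step 4 equals state from step 3 -> cycle length 1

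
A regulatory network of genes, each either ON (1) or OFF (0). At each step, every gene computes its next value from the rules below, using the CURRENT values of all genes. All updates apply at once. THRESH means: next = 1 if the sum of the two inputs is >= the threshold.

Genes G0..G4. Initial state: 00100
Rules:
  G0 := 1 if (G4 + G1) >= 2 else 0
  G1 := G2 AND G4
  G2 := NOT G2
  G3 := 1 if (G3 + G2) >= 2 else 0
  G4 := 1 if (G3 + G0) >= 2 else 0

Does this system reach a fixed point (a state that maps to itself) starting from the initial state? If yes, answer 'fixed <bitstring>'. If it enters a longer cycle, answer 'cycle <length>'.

Answer: cycle 2

Derivation:
Step 0: 00100
Step 1: G0=(0+0>=2)=0 G1=G2&G4=1&0=0 G2=NOT G2=NOT 1=0 G3=(0+1>=2)=0 G4=(0+0>=2)=0 -> 00000
Step 2: G0=(0+0>=2)=0 G1=G2&G4=0&0=0 G2=NOT G2=NOT 0=1 G3=(0+0>=2)=0 G4=(0+0>=2)=0 -> 00100
Cycle of length 2 starting at step 0 -> no fixed point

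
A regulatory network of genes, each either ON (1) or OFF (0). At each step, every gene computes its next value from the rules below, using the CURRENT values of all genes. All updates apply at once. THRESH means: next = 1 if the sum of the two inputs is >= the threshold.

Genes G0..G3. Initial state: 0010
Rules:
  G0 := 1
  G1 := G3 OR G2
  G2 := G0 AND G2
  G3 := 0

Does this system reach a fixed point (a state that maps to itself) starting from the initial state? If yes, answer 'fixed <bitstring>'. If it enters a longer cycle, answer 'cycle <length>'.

Answer: fixed 1000

Derivation:
Step 0: 0010
Step 1: G0=1(const) G1=G3|G2=0|1=1 G2=G0&G2=0&1=0 G3=0(const) -> 1100
Step 2: G0=1(const) G1=G3|G2=0|0=0 G2=G0&G2=1&0=0 G3=0(const) -> 1000
Step 3: G0=1(const) G1=G3|G2=0|0=0 G2=G0&G2=1&0=0 G3=0(const) -> 1000
Fixed point reached at step 2: 1000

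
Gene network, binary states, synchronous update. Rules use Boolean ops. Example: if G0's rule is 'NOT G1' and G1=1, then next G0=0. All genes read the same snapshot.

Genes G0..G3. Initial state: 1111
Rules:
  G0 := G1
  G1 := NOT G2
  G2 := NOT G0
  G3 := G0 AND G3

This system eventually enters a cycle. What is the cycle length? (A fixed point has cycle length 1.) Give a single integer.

Answer: 3

Derivation:
Step 0: 1111
Step 1: G0=G1=1 G1=NOT G2=NOT 1=0 G2=NOT G0=NOT 1=0 G3=G0&G3=1&1=1 -> 1001
Step 2: G0=G1=0 G1=NOT G2=NOT 0=1 G2=NOT G0=NOT 1=0 G3=G0&G3=1&1=1 -> 0101
Step 3: G0=G1=1 G1=NOT G2=NOT 0=1 G2=NOT G0=NOT 0=1 G3=G0&G3=0&1=0 -> 1110
Step 4: G0=G1=1 G1=NOT G2=NOT 1=0 G2=NOT G0=NOT 1=0 G3=G0&G3=1&0=0 -> 1000
Step 5: G0=G1=0 G1=NOT G2=NOT 0=1 G2=NOT G0=NOT 1=0 G3=G0&G3=1&0=0 -> 0100
Step 6: G0=G1=1 G1=NOT G2=NOT 0=1 G2=NOT G0=NOT 0=1 G3=G0&G3=0&0=0 -> 1110
State from step 6 equals state from step 3 -> cycle length 3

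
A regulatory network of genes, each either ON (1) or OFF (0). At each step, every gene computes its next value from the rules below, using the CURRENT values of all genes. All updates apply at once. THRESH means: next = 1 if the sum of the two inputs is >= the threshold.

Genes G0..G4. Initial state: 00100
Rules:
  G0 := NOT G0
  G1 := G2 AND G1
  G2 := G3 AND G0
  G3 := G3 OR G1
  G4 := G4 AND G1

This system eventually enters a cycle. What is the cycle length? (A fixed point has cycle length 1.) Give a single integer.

Answer: 2

Derivation:
Step 0: 00100
Step 1: G0=NOT G0=NOT 0=1 G1=G2&G1=1&0=0 G2=G3&G0=0&0=0 G3=G3|G1=0|0=0 G4=G4&G1=0&0=0 -> 10000
Step 2: G0=NOT G0=NOT 1=0 G1=G2&G1=0&0=0 G2=G3&G0=0&1=0 G3=G3|G1=0|0=0 G4=G4&G1=0&0=0 -> 00000
Step 3: G0=NOT G0=NOT 0=1 G1=G2&G1=0&0=0 G2=G3&G0=0&0=0 G3=G3|G1=0|0=0 G4=G4&G1=0&0=0 -> 10000
State from step 3 equals state from step 1 -> cycle length 2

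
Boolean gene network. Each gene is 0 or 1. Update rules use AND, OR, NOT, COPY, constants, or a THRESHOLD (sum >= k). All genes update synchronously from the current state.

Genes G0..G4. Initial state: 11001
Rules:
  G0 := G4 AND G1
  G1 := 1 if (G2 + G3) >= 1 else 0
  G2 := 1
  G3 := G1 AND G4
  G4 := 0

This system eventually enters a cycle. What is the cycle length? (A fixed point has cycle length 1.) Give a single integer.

Step 0: 11001
Step 1: G0=G4&G1=1&1=1 G1=(0+0>=1)=0 G2=1(const) G3=G1&G4=1&1=1 G4=0(const) -> 10110
Step 2: G0=G4&G1=0&0=0 G1=(1+1>=1)=1 G2=1(const) G3=G1&G4=0&0=0 G4=0(const) -> 01100
Step 3: G0=G4&G1=0&1=0 G1=(1+0>=1)=1 G2=1(const) G3=G1&G4=1&0=0 G4=0(const) -> 01100
State from step 3 equals state from step 2 -> cycle length 1

Answer: 1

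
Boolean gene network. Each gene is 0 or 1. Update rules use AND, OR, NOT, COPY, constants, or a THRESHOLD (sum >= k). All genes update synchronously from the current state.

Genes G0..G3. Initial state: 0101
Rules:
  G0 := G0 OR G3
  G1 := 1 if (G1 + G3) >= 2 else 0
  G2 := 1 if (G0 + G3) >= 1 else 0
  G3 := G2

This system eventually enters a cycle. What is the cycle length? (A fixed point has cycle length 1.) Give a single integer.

Answer: 1

Derivation:
Step 0: 0101
Step 1: G0=G0|G3=0|1=1 G1=(1+1>=2)=1 G2=(0+1>=1)=1 G3=G2=0 -> 1110
Step 2: G0=G0|G3=1|0=1 G1=(1+0>=2)=0 G2=(1+0>=1)=1 G3=G2=1 -> 1011
Step 3: G0=G0|G3=1|1=1 G1=(0+1>=2)=0 G2=(1+1>=1)=1 G3=G2=1 -> 1011
State from step 3 equals state from step 2 -> cycle length 1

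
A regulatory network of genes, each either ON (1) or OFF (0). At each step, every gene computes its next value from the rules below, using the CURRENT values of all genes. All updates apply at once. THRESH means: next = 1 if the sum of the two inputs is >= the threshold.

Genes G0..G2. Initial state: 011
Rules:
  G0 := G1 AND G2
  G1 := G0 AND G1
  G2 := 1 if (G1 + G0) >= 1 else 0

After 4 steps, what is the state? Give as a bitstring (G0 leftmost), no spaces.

Step 1: G0=G1&G2=1&1=1 G1=G0&G1=0&1=0 G2=(1+0>=1)=1 -> 101
Step 2: G0=G1&G2=0&1=0 G1=G0&G1=1&0=0 G2=(0+1>=1)=1 -> 001
Step 3: G0=G1&G2=0&1=0 G1=G0&G1=0&0=0 G2=(0+0>=1)=0 -> 000
Step 4: G0=G1&G2=0&0=0 G1=G0&G1=0&0=0 G2=(0+0>=1)=0 -> 000

000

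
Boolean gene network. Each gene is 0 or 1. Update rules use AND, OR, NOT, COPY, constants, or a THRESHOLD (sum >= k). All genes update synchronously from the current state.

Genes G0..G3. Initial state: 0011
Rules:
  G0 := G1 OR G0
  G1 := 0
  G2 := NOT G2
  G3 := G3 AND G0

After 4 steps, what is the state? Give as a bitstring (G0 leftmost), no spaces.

Step 1: G0=G1|G0=0|0=0 G1=0(const) G2=NOT G2=NOT 1=0 G3=G3&G0=1&0=0 -> 0000
Step 2: G0=G1|G0=0|0=0 G1=0(const) G2=NOT G2=NOT 0=1 G3=G3&G0=0&0=0 -> 0010
Step 3: G0=G1|G0=0|0=0 G1=0(const) G2=NOT G2=NOT 1=0 G3=G3&G0=0&0=0 -> 0000
Step 4: G0=G1|G0=0|0=0 G1=0(const) G2=NOT G2=NOT 0=1 G3=G3&G0=0&0=0 -> 0010

0010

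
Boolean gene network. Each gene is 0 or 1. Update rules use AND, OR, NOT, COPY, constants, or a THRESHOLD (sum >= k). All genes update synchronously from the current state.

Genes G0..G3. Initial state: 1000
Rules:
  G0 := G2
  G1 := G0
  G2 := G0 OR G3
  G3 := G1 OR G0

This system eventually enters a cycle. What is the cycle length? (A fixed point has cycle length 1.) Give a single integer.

Step 0: 1000
Step 1: G0=G2=0 G1=G0=1 G2=G0|G3=1|0=1 G3=G1|G0=0|1=1 -> 0111
Step 2: G0=G2=1 G1=G0=0 G2=G0|G3=0|1=1 G3=G1|G0=1|0=1 -> 1011
Step 3: G0=G2=1 G1=G0=1 G2=G0|G3=1|1=1 G3=G1|G0=0|1=1 -> 1111
Step 4: G0=G2=1 G1=G0=1 G2=G0|G3=1|1=1 G3=G1|G0=1|1=1 -> 1111
State from step 4 equals state from step 3 -> cycle length 1

Answer: 1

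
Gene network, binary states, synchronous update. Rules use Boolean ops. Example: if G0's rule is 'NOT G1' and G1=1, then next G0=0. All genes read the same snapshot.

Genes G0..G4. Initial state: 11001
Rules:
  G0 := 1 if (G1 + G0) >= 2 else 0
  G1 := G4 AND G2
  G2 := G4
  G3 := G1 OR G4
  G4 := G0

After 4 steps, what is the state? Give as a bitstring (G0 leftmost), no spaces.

Step 1: G0=(1+1>=2)=1 G1=G4&G2=1&0=0 G2=G4=1 G3=G1|G4=1|1=1 G4=G0=1 -> 10111
Step 2: G0=(0+1>=2)=0 G1=G4&G2=1&1=1 G2=G4=1 G3=G1|G4=0|1=1 G4=G0=1 -> 01111
Step 3: G0=(1+0>=2)=0 G1=G4&G2=1&1=1 G2=G4=1 G3=G1|G4=1|1=1 G4=G0=0 -> 01110
Step 4: G0=(1+0>=2)=0 G1=G4&G2=0&1=0 G2=G4=0 G3=G1|G4=1|0=1 G4=G0=0 -> 00010

00010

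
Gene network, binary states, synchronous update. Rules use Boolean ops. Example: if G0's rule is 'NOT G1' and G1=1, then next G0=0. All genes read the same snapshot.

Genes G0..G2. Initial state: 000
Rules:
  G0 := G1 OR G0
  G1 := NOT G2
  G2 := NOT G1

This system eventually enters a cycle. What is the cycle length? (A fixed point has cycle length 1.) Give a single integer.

Step 0: 000
Step 1: G0=G1|G0=0|0=0 G1=NOT G2=NOT 0=1 G2=NOT G1=NOT 0=1 -> 011
Step 2: G0=G1|G0=1|0=1 G1=NOT G2=NOT 1=0 G2=NOT G1=NOT 1=0 -> 100
Step 3: G0=G1|G0=0|1=1 G1=NOT G2=NOT 0=1 G2=NOT G1=NOT 0=1 -> 111
Step 4: G0=G1|G0=1|1=1 G1=NOT G2=NOT 1=0 G2=NOT G1=NOT 1=0 -> 100
State from step 4 equals state from step 2 -> cycle length 2

Answer: 2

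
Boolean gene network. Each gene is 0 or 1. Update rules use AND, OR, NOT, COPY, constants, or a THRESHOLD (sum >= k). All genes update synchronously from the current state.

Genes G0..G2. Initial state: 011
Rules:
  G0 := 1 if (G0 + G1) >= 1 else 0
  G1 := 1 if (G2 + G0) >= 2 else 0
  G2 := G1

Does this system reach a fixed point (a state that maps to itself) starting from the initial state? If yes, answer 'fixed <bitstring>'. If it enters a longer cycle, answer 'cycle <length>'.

Answer: cycle 2

Derivation:
Step 0: 011
Step 1: G0=(0+1>=1)=1 G1=(1+0>=2)=0 G2=G1=1 -> 101
Step 2: G0=(1+0>=1)=1 G1=(1+1>=2)=1 G2=G1=0 -> 110
Step 3: G0=(1+1>=1)=1 G1=(0+1>=2)=0 G2=G1=1 -> 101
Cycle of length 2 starting at step 1 -> no fixed point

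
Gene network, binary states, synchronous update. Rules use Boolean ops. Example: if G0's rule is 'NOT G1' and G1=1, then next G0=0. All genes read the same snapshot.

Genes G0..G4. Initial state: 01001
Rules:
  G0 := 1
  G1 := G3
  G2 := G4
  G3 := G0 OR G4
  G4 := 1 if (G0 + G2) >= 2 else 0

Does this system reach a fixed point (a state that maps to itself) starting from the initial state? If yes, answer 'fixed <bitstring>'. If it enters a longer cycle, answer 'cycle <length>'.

Step 0: 01001
Step 1: G0=1(const) G1=G3=0 G2=G4=1 G3=G0|G4=0|1=1 G4=(0+0>=2)=0 -> 10110
Step 2: G0=1(const) G1=G3=1 G2=G4=0 G3=G0|G4=1|0=1 G4=(1+1>=2)=1 -> 11011
Step 3: G0=1(const) G1=G3=1 G2=G4=1 G3=G0|G4=1|1=1 G4=(1+0>=2)=0 -> 11110
Step 4: G0=1(const) G1=G3=1 G2=G4=0 G3=G0|G4=1|0=1 G4=(1+1>=2)=1 -> 11011
Cycle of length 2 starting at step 2 -> no fixed point

Answer: cycle 2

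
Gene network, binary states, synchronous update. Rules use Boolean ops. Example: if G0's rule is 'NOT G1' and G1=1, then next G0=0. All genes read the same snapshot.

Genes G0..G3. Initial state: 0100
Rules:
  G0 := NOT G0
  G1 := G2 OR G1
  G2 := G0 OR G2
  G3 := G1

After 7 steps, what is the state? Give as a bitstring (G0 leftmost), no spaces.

Step 1: G0=NOT G0=NOT 0=1 G1=G2|G1=0|1=1 G2=G0|G2=0|0=0 G3=G1=1 -> 1101
Step 2: G0=NOT G0=NOT 1=0 G1=G2|G1=0|1=1 G2=G0|G2=1|0=1 G3=G1=1 -> 0111
Step 3: G0=NOT G0=NOT 0=1 G1=G2|G1=1|1=1 G2=G0|G2=0|1=1 G3=G1=1 -> 1111
Step 4: G0=NOT G0=NOT 1=0 G1=G2|G1=1|1=1 G2=G0|G2=1|1=1 G3=G1=1 -> 0111
Step 5: G0=NOT G0=NOT 0=1 G1=G2|G1=1|1=1 G2=G0|G2=0|1=1 G3=G1=1 -> 1111
Step 6: G0=NOT G0=NOT 1=0 G1=G2|G1=1|1=1 G2=G0|G2=1|1=1 G3=G1=1 -> 0111
Step 7: G0=NOT G0=NOT 0=1 G1=G2|G1=1|1=1 G2=G0|G2=0|1=1 G3=G1=1 -> 1111

1111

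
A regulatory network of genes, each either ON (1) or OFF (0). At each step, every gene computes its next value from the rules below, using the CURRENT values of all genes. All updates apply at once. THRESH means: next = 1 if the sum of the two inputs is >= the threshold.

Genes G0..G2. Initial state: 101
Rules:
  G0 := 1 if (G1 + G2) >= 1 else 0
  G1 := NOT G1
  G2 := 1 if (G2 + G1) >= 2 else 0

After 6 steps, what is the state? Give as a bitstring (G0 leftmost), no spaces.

Step 1: G0=(0+1>=1)=1 G1=NOT G1=NOT 0=1 G2=(1+0>=2)=0 -> 110
Step 2: G0=(1+0>=1)=1 G1=NOT G1=NOT 1=0 G2=(0+1>=2)=0 -> 100
Step 3: G0=(0+0>=1)=0 G1=NOT G1=NOT 0=1 G2=(0+0>=2)=0 -> 010
Step 4: G0=(1+0>=1)=1 G1=NOT G1=NOT 1=0 G2=(0+1>=2)=0 -> 100
Step 5: G0=(0+0>=1)=0 G1=NOT G1=NOT 0=1 G2=(0+0>=2)=0 -> 010
Step 6: G0=(1+0>=1)=1 G1=NOT G1=NOT 1=0 G2=(0+1>=2)=0 -> 100

100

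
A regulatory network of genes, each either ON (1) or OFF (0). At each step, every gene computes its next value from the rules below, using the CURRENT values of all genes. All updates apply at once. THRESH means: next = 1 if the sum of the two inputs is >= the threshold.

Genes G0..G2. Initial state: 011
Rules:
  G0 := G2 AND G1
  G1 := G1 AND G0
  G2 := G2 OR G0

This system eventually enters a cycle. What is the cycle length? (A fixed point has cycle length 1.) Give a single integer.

Step 0: 011
Step 1: G0=G2&G1=1&1=1 G1=G1&G0=1&0=0 G2=G2|G0=1|0=1 -> 101
Step 2: G0=G2&G1=1&0=0 G1=G1&G0=0&1=0 G2=G2|G0=1|1=1 -> 001
Step 3: G0=G2&G1=1&0=0 G1=G1&G0=0&0=0 G2=G2|G0=1|0=1 -> 001
State from step 3 equals state from step 2 -> cycle length 1

Answer: 1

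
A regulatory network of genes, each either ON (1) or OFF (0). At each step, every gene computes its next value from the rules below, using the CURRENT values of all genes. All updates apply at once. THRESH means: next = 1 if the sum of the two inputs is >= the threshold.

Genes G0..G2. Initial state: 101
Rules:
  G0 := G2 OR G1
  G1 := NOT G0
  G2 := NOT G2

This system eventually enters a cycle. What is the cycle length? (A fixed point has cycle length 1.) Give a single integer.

Step 0: 101
Step 1: G0=G2|G1=1|0=1 G1=NOT G0=NOT 1=0 G2=NOT G2=NOT 1=0 -> 100
Step 2: G0=G2|G1=0|0=0 G1=NOT G0=NOT 1=0 G2=NOT G2=NOT 0=1 -> 001
Step 3: G0=G2|G1=1|0=1 G1=NOT G0=NOT 0=1 G2=NOT G2=NOT 1=0 -> 110
Step 4: G0=G2|G1=0|1=1 G1=NOT G0=NOT 1=0 G2=NOT G2=NOT 0=1 -> 101
State from step 4 equals state from step 0 -> cycle length 4

Answer: 4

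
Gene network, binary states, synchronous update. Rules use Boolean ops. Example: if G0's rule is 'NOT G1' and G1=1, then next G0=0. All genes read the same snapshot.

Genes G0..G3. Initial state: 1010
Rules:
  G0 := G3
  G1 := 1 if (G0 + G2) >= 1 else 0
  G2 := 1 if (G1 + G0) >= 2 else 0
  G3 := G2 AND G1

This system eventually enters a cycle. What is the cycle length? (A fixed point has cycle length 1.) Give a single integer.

Step 0: 1010
Step 1: G0=G3=0 G1=(1+1>=1)=1 G2=(0+1>=2)=0 G3=G2&G1=1&0=0 -> 0100
Step 2: G0=G3=0 G1=(0+0>=1)=0 G2=(1+0>=2)=0 G3=G2&G1=0&1=0 -> 0000
Step 3: G0=G3=0 G1=(0+0>=1)=0 G2=(0+0>=2)=0 G3=G2&G1=0&0=0 -> 0000
State from step 3 equals state from step 2 -> cycle length 1

Answer: 1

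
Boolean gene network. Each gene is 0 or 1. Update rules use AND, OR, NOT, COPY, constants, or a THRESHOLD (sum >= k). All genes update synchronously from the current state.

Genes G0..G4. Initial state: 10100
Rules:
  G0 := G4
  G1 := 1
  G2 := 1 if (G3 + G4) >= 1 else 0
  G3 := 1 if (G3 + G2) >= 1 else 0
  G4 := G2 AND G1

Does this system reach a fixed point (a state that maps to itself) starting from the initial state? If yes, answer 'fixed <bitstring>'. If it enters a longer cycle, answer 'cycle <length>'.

Step 0: 10100
Step 1: G0=G4=0 G1=1(const) G2=(0+0>=1)=0 G3=(0+1>=1)=1 G4=G2&G1=1&0=0 -> 01010
Step 2: G0=G4=0 G1=1(const) G2=(1+0>=1)=1 G3=(1+0>=1)=1 G4=G2&G1=0&1=0 -> 01110
Step 3: G0=G4=0 G1=1(const) G2=(1+0>=1)=1 G3=(1+1>=1)=1 G4=G2&G1=1&1=1 -> 01111
Step 4: G0=G4=1 G1=1(const) G2=(1+1>=1)=1 G3=(1+1>=1)=1 G4=G2&G1=1&1=1 -> 11111
Step 5: G0=G4=1 G1=1(const) G2=(1+1>=1)=1 G3=(1+1>=1)=1 G4=G2&G1=1&1=1 -> 11111
Fixed point reached at step 4: 11111

Answer: fixed 11111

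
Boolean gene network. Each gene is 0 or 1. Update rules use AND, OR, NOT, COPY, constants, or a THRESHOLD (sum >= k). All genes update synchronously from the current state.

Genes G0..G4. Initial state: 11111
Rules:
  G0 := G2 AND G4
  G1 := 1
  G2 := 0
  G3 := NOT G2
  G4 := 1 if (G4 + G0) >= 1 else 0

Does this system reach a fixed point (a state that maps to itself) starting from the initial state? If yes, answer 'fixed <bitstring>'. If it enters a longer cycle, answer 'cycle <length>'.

Answer: fixed 01011

Derivation:
Step 0: 11111
Step 1: G0=G2&G4=1&1=1 G1=1(const) G2=0(const) G3=NOT G2=NOT 1=0 G4=(1+1>=1)=1 -> 11001
Step 2: G0=G2&G4=0&1=0 G1=1(const) G2=0(const) G3=NOT G2=NOT 0=1 G4=(1+1>=1)=1 -> 01011
Step 3: G0=G2&G4=0&1=0 G1=1(const) G2=0(const) G3=NOT G2=NOT 0=1 G4=(1+0>=1)=1 -> 01011
Fixed point reached at step 2: 01011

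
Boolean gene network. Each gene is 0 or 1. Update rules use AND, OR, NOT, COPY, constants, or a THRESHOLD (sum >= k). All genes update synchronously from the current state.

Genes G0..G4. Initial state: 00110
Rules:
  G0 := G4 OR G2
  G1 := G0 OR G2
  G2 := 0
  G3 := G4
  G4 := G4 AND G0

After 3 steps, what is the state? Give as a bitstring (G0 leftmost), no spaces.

Step 1: G0=G4|G2=0|1=1 G1=G0|G2=0|1=1 G2=0(const) G3=G4=0 G4=G4&G0=0&0=0 -> 11000
Step 2: G0=G4|G2=0|0=0 G1=G0|G2=1|0=1 G2=0(const) G3=G4=0 G4=G4&G0=0&1=0 -> 01000
Step 3: G0=G4|G2=0|0=0 G1=G0|G2=0|0=0 G2=0(const) G3=G4=0 G4=G4&G0=0&0=0 -> 00000

00000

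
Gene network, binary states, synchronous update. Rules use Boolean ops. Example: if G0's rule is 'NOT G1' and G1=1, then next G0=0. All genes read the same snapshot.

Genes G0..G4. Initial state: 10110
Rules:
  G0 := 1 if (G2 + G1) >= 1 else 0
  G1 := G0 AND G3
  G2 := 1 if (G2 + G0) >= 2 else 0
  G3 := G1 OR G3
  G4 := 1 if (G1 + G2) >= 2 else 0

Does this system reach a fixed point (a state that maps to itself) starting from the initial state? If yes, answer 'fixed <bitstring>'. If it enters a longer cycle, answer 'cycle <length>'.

Step 0: 10110
Step 1: G0=(1+0>=1)=1 G1=G0&G3=1&1=1 G2=(1+1>=2)=1 G3=G1|G3=0|1=1 G4=(0+1>=2)=0 -> 11110
Step 2: G0=(1+1>=1)=1 G1=G0&G3=1&1=1 G2=(1+1>=2)=1 G3=G1|G3=1|1=1 G4=(1+1>=2)=1 -> 11111
Step 3: G0=(1+1>=1)=1 G1=G0&G3=1&1=1 G2=(1+1>=2)=1 G3=G1|G3=1|1=1 G4=(1+1>=2)=1 -> 11111
Fixed point reached at step 2: 11111

Answer: fixed 11111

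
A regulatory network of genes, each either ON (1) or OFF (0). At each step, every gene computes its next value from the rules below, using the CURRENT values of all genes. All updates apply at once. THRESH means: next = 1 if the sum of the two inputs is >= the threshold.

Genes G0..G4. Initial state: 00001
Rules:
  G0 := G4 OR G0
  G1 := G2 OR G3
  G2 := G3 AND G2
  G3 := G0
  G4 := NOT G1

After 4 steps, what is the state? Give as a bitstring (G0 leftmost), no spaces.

Step 1: G0=G4|G0=1|0=1 G1=G2|G3=0|0=0 G2=G3&G2=0&0=0 G3=G0=0 G4=NOT G1=NOT 0=1 -> 10001
Step 2: G0=G4|G0=1|1=1 G1=G2|G3=0|0=0 G2=G3&G2=0&0=0 G3=G0=1 G4=NOT G1=NOT 0=1 -> 10011
Step 3: G0=G4|G0=1|1=1 G1=G2|G3=0|1=1 G2=G3&G2=1&0=0 G3=G0=1 G4=NOT G1=NOT 0=1 -> 11011
Step 4: G0=G4|G0=1|1=1 G1=G2|G3=0|1=1 G2=G3&G2=1&0=0 G3=G0=1 G4=NOT G1=NOT 1=0 -> 11010

11010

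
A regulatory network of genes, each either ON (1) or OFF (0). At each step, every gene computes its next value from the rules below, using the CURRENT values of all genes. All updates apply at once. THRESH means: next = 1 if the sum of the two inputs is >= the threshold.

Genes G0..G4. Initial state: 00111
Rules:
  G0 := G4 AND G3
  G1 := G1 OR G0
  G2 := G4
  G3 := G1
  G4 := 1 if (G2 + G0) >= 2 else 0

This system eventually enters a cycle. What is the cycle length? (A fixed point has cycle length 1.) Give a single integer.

Answer: 1

Derivation:
Step 0: 00111
Step 1: G0=G4&G3=1&1=1 G1=G1|G0=0|0=0 G2=G4=1 G3=G1=0 G4=(1+0>=2)=0 -> 10100
Step 2: G0=G4&G3=0&0=0 G1=G1|G0=0|1=1 G2=G4=0 G3=G1=0 G4=(1+1>=2)=1 -> 01001
Step 3: G0=G4&G3=1&0=0 G1=G1|G0=1|0=1 G2=G4=1 G3=G1=1 G4=(0+0>=2)=0 -> 01110
Step 4: G0=G4&G3=0&1=0 G1=G1|G0=1|0=1 G2=G4=0 G3=G1=1 G4=(1+0>=2)=0 -> 01010
Step 5: G0=G4&G3=0&1=0 G1=G1|G0=1|0=1 G2=G4=0 G3=G1=1 G4=(0+0>=2)=0 -> 01010
State from step 5 equals state from step 4 -> cycle length 1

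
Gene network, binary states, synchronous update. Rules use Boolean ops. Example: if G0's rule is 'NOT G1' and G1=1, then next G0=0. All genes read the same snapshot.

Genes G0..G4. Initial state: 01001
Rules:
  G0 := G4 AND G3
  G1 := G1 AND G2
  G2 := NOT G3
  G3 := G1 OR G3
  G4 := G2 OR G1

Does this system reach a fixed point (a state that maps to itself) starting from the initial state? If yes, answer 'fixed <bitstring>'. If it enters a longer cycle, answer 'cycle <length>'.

Answer: fixed 00010

Derivation:
Step 0: 01001
Step 1: G0=G4&G3=1&0=0 G1=G1&G2=1&0=0 G2=NOT G3=NOT 0=1 G3=G1|G3=1|0=1 G4=G2|G1=0|1=1 -> 00111
Step 2: G0=G4&G3=1&1=1 G1=G1&G2=0&1=0 G2=NOT G3=NOT 1=0 G3=G1|G3=0|1=1 G4=G2|G1=1|0=1 -> 10011
Step 3: G0=G4&G3=1&1=1 G1=G1&G2=0&0=0 G2=NOT G3=NOT 1=0 G3=G1|G3=0|1=1 G4=G2|G1=0|0=0 -> 10010
Step 4: G0=G4&G3=0&1=0 G1=G1&G2=0&0=0 G2=NOT G3=NOT 1=0 G3=G1|G3=0|1=1 G4=G2|G1=0|0=0 -> 00010
Step 5: G0=G4&G3=0&1=0 G1=G1&G2=0&0=0 G2=NOT G3=NOT 1=0 G3=G1|G3=0|1=1 G4=G2|G1=0|0=0 -> 00010
Fixed point reached at step 4: 00010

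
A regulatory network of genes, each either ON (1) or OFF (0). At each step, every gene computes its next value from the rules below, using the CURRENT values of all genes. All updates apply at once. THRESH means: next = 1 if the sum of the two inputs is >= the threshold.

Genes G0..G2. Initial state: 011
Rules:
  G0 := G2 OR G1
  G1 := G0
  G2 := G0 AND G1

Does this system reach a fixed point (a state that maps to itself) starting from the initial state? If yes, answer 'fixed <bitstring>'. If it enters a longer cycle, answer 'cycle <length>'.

Answer: cycle 2

Derivation:
Step 0: 011
Step 1: G0=G2|G1=1|1=1 G1=G0=0 G2=G0&G1=0&1=0 -> 100
Step 2: G0=G2|G1=0|0=0 G1=G0=1 G2=G0&G1=1&0=0 -> 010
Step 3: G0=G2|G1=0|1=1 G1=G0=0 G2=G0&G1=0&1=0 -> 100
Cycle of length 2 starting at step 1 -> no fixed point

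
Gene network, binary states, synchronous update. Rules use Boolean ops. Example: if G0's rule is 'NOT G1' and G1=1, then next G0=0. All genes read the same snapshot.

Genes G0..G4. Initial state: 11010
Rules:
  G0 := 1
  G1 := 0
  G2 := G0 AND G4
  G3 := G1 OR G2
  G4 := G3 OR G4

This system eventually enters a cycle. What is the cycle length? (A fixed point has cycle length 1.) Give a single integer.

Answer: 1

Derivation:
Step 0: 11010
Step 1: G0=1(const) G1=0(const) G2=G0&G4=1&0=0 G3=G1|G2=1|0=1 G4=G3|G4=1|0=1 -> 10011
Step 2: G0=1(const) G1=0(const) G2=G0&G4=1&1=1 G3=G1|G2=0|0=0 G4=G3|G4=1|1=1 -> 10101
Step 3: G0=1(const) G1=0(const) G2=G0&G4=1&1=1 G3=G1|G2=0|1=1 G4=G3|G4=0|1=1 -> 10111
Step 4: G0=1(const) G1=0(const) G2=G0&G4=1&1=1 G3=G1|G2=0|1=1 G4=G3|G4=1|1=1 -> 10111
State from step 4 equals state from step 3 -> cycle length 1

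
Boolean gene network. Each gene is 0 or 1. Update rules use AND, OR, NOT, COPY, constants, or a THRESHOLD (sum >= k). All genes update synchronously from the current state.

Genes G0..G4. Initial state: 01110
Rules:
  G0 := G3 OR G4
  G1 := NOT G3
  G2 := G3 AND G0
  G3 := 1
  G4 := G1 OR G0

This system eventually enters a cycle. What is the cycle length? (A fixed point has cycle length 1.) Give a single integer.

Step 0: 01110
Step 1: G0=G3|G4=1|0=1 G1=NOT G3=NOT 1=0 G2=G3&G0=1&0=0 G3=1(const) G4=G1|G0=1|0=1 -> 10011
Step 2: G0=G3|G4=1|1=1 G1=NOT G3=NOT 1=0 G2=G3&G0=1&1=1 G3=1(const) G4=G1|G0=0|1=1 -> 10111
Step 3: G0=G3|G4=1|1=1 G1=NOT G3=NOT 1=0 G2=G3&G0=1&1=1 G3=1(const) G4=G1|G0=0|1=1 -> 10111
State from step 3 equals state from step 2 -> cycle length 1

Answer: 1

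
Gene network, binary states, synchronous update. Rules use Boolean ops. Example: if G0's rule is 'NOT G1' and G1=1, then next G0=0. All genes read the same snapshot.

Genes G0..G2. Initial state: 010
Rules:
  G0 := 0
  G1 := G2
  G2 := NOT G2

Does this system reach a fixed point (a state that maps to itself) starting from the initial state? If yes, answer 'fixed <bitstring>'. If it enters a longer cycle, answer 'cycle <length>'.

Step 0: 010
Step 1: G0=0(const) G1=G2=0 G2=NOT G2=NOT 0=1 -> 001
Step 2: G0=0(const) G1=G2=1 G2=NOT G2=NOT 1=0 -> 010
Cycle of length 2 starting at step 0 -> no fixed point

Answer: cycle 2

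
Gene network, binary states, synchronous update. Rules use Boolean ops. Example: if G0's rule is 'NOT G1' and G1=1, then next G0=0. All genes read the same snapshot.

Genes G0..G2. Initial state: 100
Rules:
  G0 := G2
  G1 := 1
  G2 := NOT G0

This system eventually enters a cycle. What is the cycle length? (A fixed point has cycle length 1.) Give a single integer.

Step 0: 100
Step 1: G0=G2=0 G1=1(const) G2=NOT G0=NOT 1=0 -> 010
Step 2: G0=G2=0 G1=1(const) G2=NOT G0=NOT 0=1 -> 011
Step 3: G0=G2=1 G1=1(const) G2=NOT G0=NOT 0=1 -> 111
Step 4: G0=G2=1 G1=1(const) G2=NOT G0=NOT 1=0 -> 110
Step 5: G0=G2=0 G1=1(const) G2=NOT G0=NOT 1=0 -> 010
State from step 5 equals state from step 1 -> cycle length 4

Answer: 4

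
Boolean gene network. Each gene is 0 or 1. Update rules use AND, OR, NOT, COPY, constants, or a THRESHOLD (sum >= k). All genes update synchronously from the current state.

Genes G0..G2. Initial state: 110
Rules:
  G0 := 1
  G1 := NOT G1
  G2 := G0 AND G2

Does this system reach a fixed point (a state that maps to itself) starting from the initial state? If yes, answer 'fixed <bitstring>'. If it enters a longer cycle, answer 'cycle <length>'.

Step 0: 110
Step 1: G0=1(const) G1=NOT G1=NOT 1=0 G2=G0&G2=1&0=0 -> 100
Step 2: G0=1(const) G1=NOT G1=NOT 0=1 G2=G0&G2=1&0=0 -> 110
Cycle of length 2 starting at step 0 -> no fixed point

Answer: cycle 2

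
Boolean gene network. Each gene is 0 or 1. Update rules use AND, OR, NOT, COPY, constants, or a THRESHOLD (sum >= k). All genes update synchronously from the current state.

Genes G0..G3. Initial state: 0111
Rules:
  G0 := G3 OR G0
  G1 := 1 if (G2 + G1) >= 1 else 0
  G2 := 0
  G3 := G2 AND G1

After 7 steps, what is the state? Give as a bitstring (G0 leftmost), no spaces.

Step 1: G0=G3|G0=1|0=1 G1=(1+1>=1)=1 G2=0(const) G3=G2&G1=1&1=1 -> 1101
Step 2: G0=G3|G0=1|1=1 G1=(0+1>=1)=1 G2=0(const) G3=G2&G1=0&1=0 -> 1100
Step 3: G0=G3|G0=0|1=1 G1=(0+1>=1)=1 G2=0(const) G3=G2&G1=0&1=0 -> 1100
Step 4: G0=G3|G0=0|1=1 G1=(0+1>=1)=1 G2=0(const) G3=G2&G1=0&1=0 -> 1100
Step 5: G0=G3|G0=0|1=1 G1=(0+1>=1)=1 G2=0(const) G3=G2&G1=0&1=0 -> 1100
Step 6: G0=G3|G0=0|1=1 G1=(0+1>=1)=1 G2=0(const) G3=G2&G1=0&1=0 -> 1100
Step 7: G0=G3|G0=0|1=1 G1=(0+1>=1)=1 G2=0(const) G3=G2&G1=0&1=0 -> 1100

1100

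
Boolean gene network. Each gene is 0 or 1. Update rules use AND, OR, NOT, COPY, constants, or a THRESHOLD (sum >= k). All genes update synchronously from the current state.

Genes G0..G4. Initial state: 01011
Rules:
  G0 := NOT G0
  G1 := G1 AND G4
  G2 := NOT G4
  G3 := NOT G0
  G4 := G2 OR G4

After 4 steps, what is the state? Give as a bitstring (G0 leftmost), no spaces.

Step 1: G0=NOT G0=NOT 0=1 G1=G1&G4=1&1=1 G2=NOT G4=NOT 1=0 G3=NOT G0=NOT 0=1 G4=G2|G4=0|1=1 -> 11011
Step 2: G0=NOT G0=NOT 1=0 G1=G1&G4=1&1=1 G2=NOT G4=NOT 1=0 G3=NOT G0=NOT 1=0 G4=G2|G4=0|1=1 -> 01001
Step 3: G0=NOT G0=NOT 0=1 G1=G1&G4=1&1=1 G2=NOT G4=NOT 1=0 G3=NOT G0=NOT 0=1 G4=G2|G4=0|1=1 -> 11011
Step 4: G0=NOT G0=NOT 1=0 G1=G1&G4=1&1=1 G2=NOT G4=NOT 1=0 G3=NOT G0=NOT 1=0 G4=G2|G4=0|1=1 -> 01001

01001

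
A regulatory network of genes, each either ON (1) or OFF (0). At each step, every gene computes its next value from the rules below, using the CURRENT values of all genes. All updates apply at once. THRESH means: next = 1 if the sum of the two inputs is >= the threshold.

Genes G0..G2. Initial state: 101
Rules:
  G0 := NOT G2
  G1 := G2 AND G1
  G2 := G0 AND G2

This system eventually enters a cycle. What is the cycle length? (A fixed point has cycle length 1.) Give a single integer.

Answer: 1

Derivation:
Step 0: 101
Step 1: G0=NOT G2=NOT 1=0 G1=G2&G1=1&0=0 G2=G0&G2=1&1=1 -> 001
Step 2: G0=NOT G2=NOT 1=0 G1=G2&G1=1&0=0 G2=G0&G2=0&1=0 -> 000
Step 3: G0=NOT G2=NOT 0=1 G1=G2&G1=0&0=0 G2=G0&G2=0&0=0 -> 100
Step 4: G0=NOT G2=NOT 0=1 G1=G2&G1=0&0=0 G2=G0&G2=1&0=0 -> 100
State from step 4 equals state from step 3 -> cycle length 1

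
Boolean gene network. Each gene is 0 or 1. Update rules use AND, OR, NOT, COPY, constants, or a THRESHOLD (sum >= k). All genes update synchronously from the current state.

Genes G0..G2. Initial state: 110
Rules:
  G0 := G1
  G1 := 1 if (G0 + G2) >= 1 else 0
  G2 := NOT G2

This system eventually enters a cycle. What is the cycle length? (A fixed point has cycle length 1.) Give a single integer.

Step 0: 110
Step 1: G0=G1=1 G1=(1+0>=1)=1 G2=NOT G2=NOT 0=1 -> 111
Step 2: G0=G1=1 G1=(1+1>=1)=1 G2=NOT G2=NOT 1=0 -> 110
State from step 2 equals state from step 0 -> cycle length 2

Answer: 2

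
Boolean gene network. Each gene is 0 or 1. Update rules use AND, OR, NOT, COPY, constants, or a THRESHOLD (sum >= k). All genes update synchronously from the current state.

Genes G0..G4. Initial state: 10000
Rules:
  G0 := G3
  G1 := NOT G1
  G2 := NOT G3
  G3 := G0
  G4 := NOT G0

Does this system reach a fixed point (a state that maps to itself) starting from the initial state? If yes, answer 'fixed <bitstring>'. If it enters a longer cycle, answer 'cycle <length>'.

Answer: cycle 2

Derivation:
Step 0: 10000
Step 1: G0=G3=0 G1=NOT G1=NOT 0=1 G2=NOT G3=NOT 0=1 G3=G0=1 G4=NOT G0=NOT 1=0 -> 01110
Step 2: G0=G3=1 G1=NOT G1=NOT 1=0 G2=NOT G3=NOT 1=0 G3=G0=0 G4=NOT G0=NOT 0=1 -> 10001
Step 3: G0=G3=0 G1=NOT G1=NOT 0=1 G2=NOT G3=NOT 0=1 G3=G0=1 G4=NOT G0=NOT 1=0 -> 01110
Cycle of length 2 starting at step 1 -> no fixed point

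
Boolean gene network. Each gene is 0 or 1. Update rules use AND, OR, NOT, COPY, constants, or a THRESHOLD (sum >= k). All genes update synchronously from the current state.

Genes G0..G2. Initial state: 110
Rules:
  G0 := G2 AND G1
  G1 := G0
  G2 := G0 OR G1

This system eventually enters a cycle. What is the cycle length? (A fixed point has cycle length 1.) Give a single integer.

Answer: 2

Derivation:
Step 0: 110
Step 1: G0=G2&G1=0&1=0 G1=G0=1 G2=G0|G1=1|1=1 -> 011
Step 2: G0=G2&G1=1&1=1 G1=G0=0 G2=G0|G1=0|1=1 -> 101
Step 3: G0=G2&G1=1&0=0 G1=G0=1 G2=G0|G1=1|0=1 -> 011
State from step 3 equals state from step 1 -> cycle length 2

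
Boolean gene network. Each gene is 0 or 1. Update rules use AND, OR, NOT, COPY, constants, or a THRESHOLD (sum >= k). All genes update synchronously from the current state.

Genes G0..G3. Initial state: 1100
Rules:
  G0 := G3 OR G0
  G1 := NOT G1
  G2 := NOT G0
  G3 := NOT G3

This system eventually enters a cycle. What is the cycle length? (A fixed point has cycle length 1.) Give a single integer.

Answer: 2

Derivation:
Step 0: 1100
Step 1: G0=G3|G0=0|1=1 G1=NOT G1=NOT 1=0 G2=NOT G0=NOT 1=0 G3=NOT G3=NOT 0=1 -> 1001
Step 2: G0=G3|G0=1|1=1 G1=NOT G1=NOT 0=1 G2=NOT G0=NOT 1=0 G3=NOT G3=NOT 1=0 -> 1100
State from step 2 equals state from step 0 -> cycle length 2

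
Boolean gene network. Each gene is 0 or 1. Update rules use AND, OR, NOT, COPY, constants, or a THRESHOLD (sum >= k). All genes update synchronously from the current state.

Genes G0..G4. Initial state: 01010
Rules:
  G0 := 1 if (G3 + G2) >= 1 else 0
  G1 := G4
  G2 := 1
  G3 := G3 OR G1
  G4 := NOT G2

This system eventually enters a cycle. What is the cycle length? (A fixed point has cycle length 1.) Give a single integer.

Answer: 1

Derivation:
Step 0: 01010
Step 1: G0=(1+0>=1)=1 G1=G4=0 G2=1(const) G3=G3|G1=1|1=1 G4=NOT G2=NOT 0=1 -> 10111
Step 2: G0=(1+1>=1)=1 G1=G4=1 G2=1(const) G3=G3|G1=1|0=1 G4=NOT G2=NOT 1=0 -> 11110
Step 3: G0=(1+1>=1)=1 G1=G4=0 G2=1(const) G3=G3|G1=1|1=1 G4=NOT G2=NOT 1=0 -> 10110
Step 4: G0=(1+1>=1)=1 G1=G4=0 G2=1(const) G3=G3|G1=1|0=1 G4=NOT G2=NOT 1=0 -> 10110
State from step 4 equals state from step 3 -> cycle length 1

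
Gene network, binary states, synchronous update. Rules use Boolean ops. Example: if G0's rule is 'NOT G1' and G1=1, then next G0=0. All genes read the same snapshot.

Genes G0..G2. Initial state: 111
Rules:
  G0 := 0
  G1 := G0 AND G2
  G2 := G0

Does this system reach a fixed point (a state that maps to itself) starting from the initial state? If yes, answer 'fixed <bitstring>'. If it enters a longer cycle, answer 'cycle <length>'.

Step 0: 111
Step 1: G0=0(const) G1=G0&G2=1&1=1 G2=G0=1 -> 011
Step 2: G0=0(const) G1=G0&G2=0&1=0 G2=G0=0 -> 000
Step 3: G0=0(const) G1=G0&G2=0&0=0 G2=G0=0 -> 000
Fixed point reached at step 2: 000

Answer: fixed 000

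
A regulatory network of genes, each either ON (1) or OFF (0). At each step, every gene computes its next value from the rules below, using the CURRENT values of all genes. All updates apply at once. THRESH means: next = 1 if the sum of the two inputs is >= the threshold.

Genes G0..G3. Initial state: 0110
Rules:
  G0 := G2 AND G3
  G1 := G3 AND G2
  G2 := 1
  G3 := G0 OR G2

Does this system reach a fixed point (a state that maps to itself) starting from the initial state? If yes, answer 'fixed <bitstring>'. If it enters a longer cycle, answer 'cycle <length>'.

Step 0: 0110
Step 1: G0=G2&G3=1&0=0 G1=G3&G2=0&1=0 G2=1(const) G3=G0|G2=0|1=1 -> 0011
Step 2: G0=G2&G3=1&1=1 G1=G3&G2=1&1=1 G2=1(const) G3=G0|G2=0|1=1 -> 1111
Step 3: G0=G2&G3=1&1=1 G1=G3&G2=1&1=1 G2=1(const) G3=G0|G2=1|1=1 -> 1111
Fixed point reached at step 2: 1111

Answer: fixed 1111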